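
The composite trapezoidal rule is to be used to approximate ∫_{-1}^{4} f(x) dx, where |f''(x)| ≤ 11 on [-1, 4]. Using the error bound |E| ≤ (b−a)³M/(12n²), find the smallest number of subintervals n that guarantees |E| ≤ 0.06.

44

Need 1375/(12n²) ≤ 0.06.
n² ≥ 1375/(12·0.06) = 1909.72 ⇒ n ≥ 43.7004, so the smallest n is 44.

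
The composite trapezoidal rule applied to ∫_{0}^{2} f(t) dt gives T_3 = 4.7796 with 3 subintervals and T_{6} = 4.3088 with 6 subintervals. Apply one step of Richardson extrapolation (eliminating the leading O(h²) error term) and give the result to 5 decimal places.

R = (4·T_{6} − T_3) / 3 = (4·4.3088 − 4.7796)/3 = (12.4556)/3 = 4.15187.

4.15187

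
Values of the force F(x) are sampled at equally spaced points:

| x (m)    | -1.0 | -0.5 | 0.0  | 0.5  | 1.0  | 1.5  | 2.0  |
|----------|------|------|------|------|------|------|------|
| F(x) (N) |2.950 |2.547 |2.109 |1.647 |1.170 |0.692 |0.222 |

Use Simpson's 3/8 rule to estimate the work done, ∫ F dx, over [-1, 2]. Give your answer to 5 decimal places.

4.87875

h = 0.5, n = 6.
(3h/8)·[y₀ + 3y₁ + 3y₂ + 2y₃ + 3y₄ + 3y₅ + y₆] = 0.1875·(26.020) = 4.87875.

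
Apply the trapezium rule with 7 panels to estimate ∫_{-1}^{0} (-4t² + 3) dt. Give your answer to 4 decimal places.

h = (0 − (-1))/7 = 0.142857.
Nodes t₀,…,t₇ = -1, -0.857143, -0.714286, -0.571429, -0.428571, -0.285714, -0.142857, 0.
f(t) = -4t² + 3: f₀=-1, f₁=0.061224, f₂=0.959184, f₃=1.693878, f₄=2.265306, f₅=2.673469, f₆=2.918367, f₇=3.
(h/2)·[f₀ + 2f₁ + 2f₂ + 2f₃ + 2f₄ + 2f₅ + 2f₆ + f₇] = 0.071429·(23.142857) = 1.6531.

1.6531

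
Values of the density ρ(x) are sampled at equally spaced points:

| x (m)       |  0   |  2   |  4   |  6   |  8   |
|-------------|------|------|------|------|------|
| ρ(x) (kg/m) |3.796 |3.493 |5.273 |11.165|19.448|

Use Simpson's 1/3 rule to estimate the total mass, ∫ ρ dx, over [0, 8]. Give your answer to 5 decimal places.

h = 2, n = 4.
(h/3)·[y₀ + 4y₁ + 2y₂ + 4y₃ + y₄] = 0.666667·(92.422) = 61.61467.

61.61467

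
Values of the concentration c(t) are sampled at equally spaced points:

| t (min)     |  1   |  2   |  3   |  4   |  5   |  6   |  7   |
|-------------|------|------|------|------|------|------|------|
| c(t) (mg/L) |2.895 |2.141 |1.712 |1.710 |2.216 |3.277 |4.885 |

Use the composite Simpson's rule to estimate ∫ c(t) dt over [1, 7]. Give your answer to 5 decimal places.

h = 1, n = 6.
(h/3)·[y₀ + 4y₁ + 2y₂ + 4y₃ + 2y₄ + 4y₅ + y₆] = 0.333333·(44.148) = 14.71600.

14.71600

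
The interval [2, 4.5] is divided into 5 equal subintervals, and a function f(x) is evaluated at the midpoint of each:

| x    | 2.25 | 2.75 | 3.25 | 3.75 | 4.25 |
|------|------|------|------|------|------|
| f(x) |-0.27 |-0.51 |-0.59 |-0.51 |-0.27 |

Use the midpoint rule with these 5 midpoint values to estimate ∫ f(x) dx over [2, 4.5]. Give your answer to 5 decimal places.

h = 0.5, n = 5.
h·[y(m₁) + y(m₂) + y(m₃) + y(m₄) + y(m₅)] = 0.5·(-2.15) = -1.07500.

-1.07500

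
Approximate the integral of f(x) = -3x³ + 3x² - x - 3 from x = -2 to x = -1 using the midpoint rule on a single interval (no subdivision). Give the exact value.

M = (b−a)·f(-1.5) = 1·(15.375) = 15.375.

15.375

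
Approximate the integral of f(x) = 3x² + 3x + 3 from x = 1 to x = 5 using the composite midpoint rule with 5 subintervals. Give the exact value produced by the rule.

171.36

h = (5 − 1)/5 = 0.8.
Midpoints m₁,…,m₅ = 1.4, 2.2, 3, 3.8, 4.6.
f(m₁)=13.08, f(m₂)=24.12, f(m₃)=39, f(m₄)=57.72, f(m₅)=80.28.
h·[f(m₁) + f(m₂) + f(m₃) + f(m₄) + f(m₅)] = 0.8·(214.2) = 171.36.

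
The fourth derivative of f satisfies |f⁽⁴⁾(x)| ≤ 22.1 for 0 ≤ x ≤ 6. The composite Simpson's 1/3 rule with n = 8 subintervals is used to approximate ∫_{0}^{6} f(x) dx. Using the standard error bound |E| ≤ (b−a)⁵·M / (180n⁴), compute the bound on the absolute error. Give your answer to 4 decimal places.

|E| ≤ (6)⁵·22.1 / (180·8⁴) = 171849.6/737280 = 0.2331.

0.2331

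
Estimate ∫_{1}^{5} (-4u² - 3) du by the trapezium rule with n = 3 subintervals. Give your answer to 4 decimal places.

-182.0741

h = (5 − 1)/3 = 1.333333.
Nodes u₀,…,u₃ = 1, 2.333333, 3.666667, 5.
f(u) = -4u² - 3: f₀=-7, f₁=-24.777778, f₂=-56.777778, f₃=-103.
(h/2)·[f₀ + 2f₁ + 2f₂ + f₃] = 0.666667·(-273.111111) = -182.0741.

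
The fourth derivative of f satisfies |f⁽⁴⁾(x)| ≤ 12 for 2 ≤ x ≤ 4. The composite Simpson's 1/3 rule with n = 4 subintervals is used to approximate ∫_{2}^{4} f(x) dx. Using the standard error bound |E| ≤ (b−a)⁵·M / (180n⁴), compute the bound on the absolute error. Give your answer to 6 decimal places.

|E| ≤ (2)⁵·12 / (180·4⁴) = 384/46080 = 0.008333.

0.008333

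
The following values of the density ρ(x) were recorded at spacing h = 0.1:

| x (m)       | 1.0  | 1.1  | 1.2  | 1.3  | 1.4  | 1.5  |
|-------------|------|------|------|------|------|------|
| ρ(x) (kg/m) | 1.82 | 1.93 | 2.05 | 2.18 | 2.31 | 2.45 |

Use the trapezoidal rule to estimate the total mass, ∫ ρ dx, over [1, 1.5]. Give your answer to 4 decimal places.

1.0605

h = 0.1, n = 5.
(h/2)·[y₀ + 2y₁ + 2y₂ + 2y₃ + 2y₄ + y₅] = 0.05·(21.21) = 1.0605.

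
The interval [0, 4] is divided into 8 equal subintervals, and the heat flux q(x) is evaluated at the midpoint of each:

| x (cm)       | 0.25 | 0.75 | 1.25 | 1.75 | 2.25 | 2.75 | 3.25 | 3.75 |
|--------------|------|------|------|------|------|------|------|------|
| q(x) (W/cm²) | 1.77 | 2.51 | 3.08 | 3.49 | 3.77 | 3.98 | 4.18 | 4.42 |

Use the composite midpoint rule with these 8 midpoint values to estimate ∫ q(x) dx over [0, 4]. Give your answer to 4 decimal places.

13.6000

h = 0.5, n = 8.
h·[y(m₁) + y(m₂) + y(m₃) + y(m₄) + y(m₅) + y(m₆) + y(m₇) + y(m₈)] = 0.5·(27.20) = 13.6000.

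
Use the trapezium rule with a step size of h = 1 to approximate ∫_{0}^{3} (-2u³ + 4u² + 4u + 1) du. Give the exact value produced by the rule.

h = (3 − 0)/3 = 1.
Nodes u₀,…,u₃ = 0, 1, 2, 3.
f(u) = -2u³ + 4u² + 4u + 1: f₀=1, f₁=7, f₂=9, f₃=-5.
(h/2)·[f₀ + 2f₁ + 2f₂ + f₃] = 0.5·(28) = 14.

14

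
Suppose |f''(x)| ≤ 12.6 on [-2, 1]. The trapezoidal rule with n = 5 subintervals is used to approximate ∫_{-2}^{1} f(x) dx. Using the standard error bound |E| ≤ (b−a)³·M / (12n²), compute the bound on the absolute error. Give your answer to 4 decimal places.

1.1340

|E| ≤ (3)³·12.6 / (12·5²) = 340.2/300 = 1.1340.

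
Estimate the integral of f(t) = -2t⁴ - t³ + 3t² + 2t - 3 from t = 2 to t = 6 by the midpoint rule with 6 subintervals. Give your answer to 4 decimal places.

h = (6 − 2)/6 = 0.666667.
Midpoints m₁,…,m₆ = 2.333333, 3, 3.666667, 4.333333, 5, 5.666667.
f(m₁)=-53.987654, f(m₂)=-159, f(m₃)=-366.135802, f(m₄)=-724.580247, f(m₅)=-1293, f(m₆)=-2139.543210.
h·[f(m₁) + f(m₂) + f(m₃) + f(m₄) + f(m₅) + f(m₆)] = 0.666667·(-4736.246914) = -3157.4979.

-3157.4979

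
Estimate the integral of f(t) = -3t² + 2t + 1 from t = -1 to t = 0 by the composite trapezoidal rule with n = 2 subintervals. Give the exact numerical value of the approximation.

h = (0 − (-1))/2 = 0.5.
Nodes t₀,…,t₂ = -1, -0.5, 0.
f(t) = -3t² + 2t + 1: f₀=-4, f₁=-0.75, f₂=1.
(h/2)·[f₀ + 2f₁ + f₂] = 0.25·(-4.5) = -1.125.

-1.125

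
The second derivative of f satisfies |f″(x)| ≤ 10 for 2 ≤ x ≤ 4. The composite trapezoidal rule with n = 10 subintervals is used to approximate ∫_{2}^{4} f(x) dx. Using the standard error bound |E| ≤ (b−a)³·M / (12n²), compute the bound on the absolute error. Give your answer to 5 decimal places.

0.06667

|E| ≤ (2)³·10 / (12·10²) = 80/1200 = 0.06667.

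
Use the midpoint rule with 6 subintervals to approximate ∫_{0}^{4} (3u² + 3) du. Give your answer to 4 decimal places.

h = (4 − 0)/6 = 0.666667.
Midpoints m₁,…,m₆ = 0.333333, 1, 1.666667, 2.333333, 3, 3.666667.
f(m₁)=3.333333, f(m₂)=6, f(m₃)=11.333333, f(m₄)=19.333333, f(m₅)=30, f(m₆)=43.333333.
h·[f(m₁) + f(m₂) + f(m₃) + f(m₄) + f(m₅) + f(m₆)] = 0.666667·(113.333333) = 75.5556.

75.5556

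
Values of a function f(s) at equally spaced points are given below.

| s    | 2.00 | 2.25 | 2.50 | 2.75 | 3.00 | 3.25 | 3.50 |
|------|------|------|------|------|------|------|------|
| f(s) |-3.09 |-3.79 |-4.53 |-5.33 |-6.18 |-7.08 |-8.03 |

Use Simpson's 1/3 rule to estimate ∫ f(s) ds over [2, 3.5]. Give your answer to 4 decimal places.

h = 0.25, n = 6.
(h/3)·[y₀ + 4y₁ + 2y₂ + 4y₃ + 2y₄ + 4y₅ + y₆] = 0.083333·(-97.34) = -8.1117.

-8.1117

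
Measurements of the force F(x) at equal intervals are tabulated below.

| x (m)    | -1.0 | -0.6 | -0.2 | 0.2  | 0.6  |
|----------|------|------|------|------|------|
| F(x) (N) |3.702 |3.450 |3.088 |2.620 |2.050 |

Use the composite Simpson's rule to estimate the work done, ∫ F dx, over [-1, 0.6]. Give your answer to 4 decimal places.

4.8277

h = 0.4, n = 4.
(h/3)·[y₀ + 4y₁ + 2y₂ + 4y₃ + y₄] = 0.133333·(36.208) = 4.8277.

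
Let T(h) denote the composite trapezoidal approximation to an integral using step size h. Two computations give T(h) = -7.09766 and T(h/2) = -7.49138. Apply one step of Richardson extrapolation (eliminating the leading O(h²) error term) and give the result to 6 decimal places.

R = (4·T(h/2) − T(h)) / 3 = (4·(-7.49138) − (-7.09766))/3 = (-22.86786)/3 = -7.622620.

-7.622620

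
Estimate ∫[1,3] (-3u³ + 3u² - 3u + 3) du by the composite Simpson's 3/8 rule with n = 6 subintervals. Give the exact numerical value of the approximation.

h = (3 − 1)/6 = 0.333333.
Nodes u₀,…,u₆ = 1, 1.333333, 1.666667, 2, 2.333333, 2.666667, 3.
f(u) = -3u³ + 3u² - 3u + 3: f₀=0, f₁=-2.777778, f₂=-7.555556, f₃=-15, f₄=-25.777778, f₅=-40.555556, f₆=-60.
(3h/8)·[f₀ + 3f₁ + 3f₂ + 2f₃ + 3f₄ + 3f₅ + f₆] = 0.125·(-320) = -40.

-40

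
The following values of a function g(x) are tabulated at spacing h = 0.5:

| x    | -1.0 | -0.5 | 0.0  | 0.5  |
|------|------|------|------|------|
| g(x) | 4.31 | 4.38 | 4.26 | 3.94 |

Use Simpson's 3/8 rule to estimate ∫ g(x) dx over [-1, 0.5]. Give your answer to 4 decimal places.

h = 0.5, n = 3.
(3h/8)·[y₀ + 3y₁ + 3y₂ + y₃] = 0.1875·(34.17) = 6.4069.

6.4069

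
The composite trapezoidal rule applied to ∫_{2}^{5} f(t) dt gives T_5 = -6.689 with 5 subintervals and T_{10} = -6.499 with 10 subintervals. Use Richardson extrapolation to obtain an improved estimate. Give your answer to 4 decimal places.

-6.4357

R = (4·T_{10} − T_5) / 3 = (4·(-6.499) − (-6.689))/3 = (-19.307)/3 = -6.4357.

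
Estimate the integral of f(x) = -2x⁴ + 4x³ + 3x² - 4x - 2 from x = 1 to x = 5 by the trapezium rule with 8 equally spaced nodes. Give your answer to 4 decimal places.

-576.0750

h = (5 − 1)/7 = 0.571429.
Nodes x₀,…,x₇ = 1, 1.571429, 2.142857, 2.714286, 3.285714, 3.857143, 4.428571, 5.
f(x) = -2x⁴ + 4x³ + 3x² - 4x - 2: f₀=-1, f₁=2.448563, f₂=0.392753, f₃=-19.322366, f₄=-73.969596, f₅=-185.939608, f₆=-382.740941, f₇=-697.
(h/2)·[f₀ + 2f₁ + 2f₂ + 2f₃ + 2f₄ + 2f₅ + 2f₆ + f₇] = 0.285714·(-2016.262391) = -576.0750.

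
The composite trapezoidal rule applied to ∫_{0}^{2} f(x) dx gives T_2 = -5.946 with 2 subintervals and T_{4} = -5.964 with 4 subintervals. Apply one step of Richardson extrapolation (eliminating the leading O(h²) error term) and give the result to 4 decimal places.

-5.9700

R = (4·T_{4} − T_2) / 3 = (4·(-5.964) − (-5.946))/3 = (-17.910)/3 = -5.9700.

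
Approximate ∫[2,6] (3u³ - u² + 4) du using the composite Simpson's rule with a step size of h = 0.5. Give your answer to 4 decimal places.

906.6667

h = (6 − 2)/8 = 0.5.
Nodes u₀,…,u₈ = 2, 2.5, 3, 3.5, 4, 4.5, 5, 5.5, 6.
f(u) = 3u³ - u² + 4: f₀=24, f₁=44.625, f₂=76, f₃=120.375, f₄=180, f₅=257.125, f₆=354, f₇=472.875, f₈=616.
(h/3)·[f₀ + 4f₁ + 2f₂ + 4f₃ + 2f₄ + 4f₅ + 2f₆ + 4f₇ + f₈] = 0.166667·(5440) = 906.6667.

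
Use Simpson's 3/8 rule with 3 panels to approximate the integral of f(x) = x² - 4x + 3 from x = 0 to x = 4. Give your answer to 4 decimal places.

h = (4 − 0)/3 = 1.333333.
Nodes x₀,…,x₃ = 0, 1.333333, 2.666667, 4.
f(x) = x² - 4x + 3: f₀=3, f₁=-0.555556, f₂=-0.555556, f₃=3.
(3h/8)·[f₀ + 3f₁ + 3f₂ + f₃] = 0.5·(2.666667) = 1.3333.

1.3333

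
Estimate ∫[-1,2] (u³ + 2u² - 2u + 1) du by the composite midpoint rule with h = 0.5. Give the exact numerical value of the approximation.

9.53125

h = (2 − (-1))/6 = 0.5.
Midpoints m₁,…,m₆ = -0.75, -0.25, 0.25, 0.75, 1.25, 1.75.
f(m₁)=3.203125, f(m₂)=1.609375, f(m₃)=0.640625, f(m₄)=1.046875, f(m₅)=3.578125, f(m₆)=8.984375.
h·[f(m₁) + f(m₂) + f(m₃) + f(m₄) + f(m₅) + f(m₆)] = 0.5·(19.0625) = 9.53125.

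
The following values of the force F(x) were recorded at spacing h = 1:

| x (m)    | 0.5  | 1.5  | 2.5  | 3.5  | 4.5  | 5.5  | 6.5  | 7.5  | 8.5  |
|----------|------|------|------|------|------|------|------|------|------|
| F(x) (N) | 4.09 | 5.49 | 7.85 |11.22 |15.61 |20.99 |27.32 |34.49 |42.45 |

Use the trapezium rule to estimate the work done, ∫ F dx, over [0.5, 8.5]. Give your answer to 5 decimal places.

146.24000

h = 1, n = 8.
(h/2)·[y₀ + 2y₁ + 2y₂ + 2y₃ + 2y₄ + 2y₅ + 2y₆ + 2y₇ + y₈] = 0.5·(292.48) = 146.24000.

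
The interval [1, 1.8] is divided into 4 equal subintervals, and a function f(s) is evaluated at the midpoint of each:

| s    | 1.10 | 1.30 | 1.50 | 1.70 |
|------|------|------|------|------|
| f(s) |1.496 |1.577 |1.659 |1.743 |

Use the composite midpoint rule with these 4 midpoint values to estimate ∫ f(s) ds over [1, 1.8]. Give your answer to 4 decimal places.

1.2950

h = 0.2, n = 4.
h·[y(m₁) + y(m₂) + y(m₃) + y(m₄)] = 0.2·(6.475) = 1.2950.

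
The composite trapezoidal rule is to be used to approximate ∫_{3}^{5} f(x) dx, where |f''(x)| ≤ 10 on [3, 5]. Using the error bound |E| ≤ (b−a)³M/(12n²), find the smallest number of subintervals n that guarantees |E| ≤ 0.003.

Need 80/(12n²) ≤ 0.003.
n² ≥ 80/(12·0.003) = 2222.22 ⇒ n ≥ 47.1405, so the smallest n is 48.

48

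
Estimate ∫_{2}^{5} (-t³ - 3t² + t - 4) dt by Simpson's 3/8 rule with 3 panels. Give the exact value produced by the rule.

h = (5 − 2)/3 = 1.
Nodes t₀,…,t₃ = 2, 3, 4, 5.
f(t) = -t³ - 3t² + t - 4: f₀=-22, f₁=-55, f₂=-112, f₃=-199.
(3h/8)·[f₀ + 3f₁ + 3f₂ + f₃] = 0.375·(-722) = -270.75.

-270.75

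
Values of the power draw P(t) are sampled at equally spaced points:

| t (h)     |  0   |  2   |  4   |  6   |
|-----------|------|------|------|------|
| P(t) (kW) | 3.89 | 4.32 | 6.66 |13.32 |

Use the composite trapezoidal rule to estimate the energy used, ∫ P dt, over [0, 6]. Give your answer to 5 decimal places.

39.17000

h = 2, n = 3.
(h/2)·[y₀ + 2y₁ + 2y₂ + y₃] = 1·(39.17) = 39.17000.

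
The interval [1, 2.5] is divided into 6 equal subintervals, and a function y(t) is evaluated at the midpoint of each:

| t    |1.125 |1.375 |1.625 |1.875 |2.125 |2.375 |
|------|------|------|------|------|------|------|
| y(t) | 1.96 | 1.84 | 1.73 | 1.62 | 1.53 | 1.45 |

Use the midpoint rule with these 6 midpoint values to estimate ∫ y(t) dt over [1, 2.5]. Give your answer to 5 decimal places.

h = 0.25, n = 6.
h·[y(m₁) + y(m₂) + y(m₃) + y(m₄) + y(m₅) + y(m₆)] = 0.25·(10.13) = 2.53250.

2.53250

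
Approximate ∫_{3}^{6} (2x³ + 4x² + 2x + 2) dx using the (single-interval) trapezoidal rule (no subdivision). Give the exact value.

T = (b−a)/2 · [f(3) + f(6)] = 1.5·[98 + 590] = 1032.

1032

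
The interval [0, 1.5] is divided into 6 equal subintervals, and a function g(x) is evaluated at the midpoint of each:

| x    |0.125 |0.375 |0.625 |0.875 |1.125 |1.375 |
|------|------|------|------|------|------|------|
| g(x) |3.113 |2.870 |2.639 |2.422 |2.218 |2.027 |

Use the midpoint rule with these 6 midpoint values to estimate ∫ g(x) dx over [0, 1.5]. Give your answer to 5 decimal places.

h = 0.25, n = 6.
h·[y(m₁) + y(m₂) + y(m₃) + y(m₄) + y(m₅) + y(m₆)] = 0.25·(15.289) = 3.82225.

3.82225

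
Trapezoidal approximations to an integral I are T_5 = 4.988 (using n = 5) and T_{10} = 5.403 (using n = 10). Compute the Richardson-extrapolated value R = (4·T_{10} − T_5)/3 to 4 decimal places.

5.5413

R = (4·T_{10} − T_5) / 3 = (4·5.403 − 4.988)/3 = (16.624)/3 = 5.5413.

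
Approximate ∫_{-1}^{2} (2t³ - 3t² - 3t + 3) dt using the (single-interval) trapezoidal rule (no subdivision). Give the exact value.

3

T = (b−a)/2 · [f(-1) + f(2)] = 1.5·[1 + 1] = 3.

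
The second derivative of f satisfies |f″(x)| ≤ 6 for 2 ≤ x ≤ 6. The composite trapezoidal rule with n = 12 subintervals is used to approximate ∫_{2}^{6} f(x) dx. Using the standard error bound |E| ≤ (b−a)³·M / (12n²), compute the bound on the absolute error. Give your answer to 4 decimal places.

|E| ≤ (4)³·6 / (12·12²) = 384/1728 = 0.2222.

0.2222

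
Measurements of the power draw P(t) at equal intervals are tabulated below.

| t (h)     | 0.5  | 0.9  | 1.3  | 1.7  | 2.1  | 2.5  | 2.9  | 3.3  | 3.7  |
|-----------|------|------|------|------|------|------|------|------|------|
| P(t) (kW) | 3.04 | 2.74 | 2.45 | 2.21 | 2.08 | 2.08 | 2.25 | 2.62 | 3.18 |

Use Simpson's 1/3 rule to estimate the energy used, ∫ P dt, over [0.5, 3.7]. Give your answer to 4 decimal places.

7.7840

h = 0.4, n = 8.
(h/3)·[y₀ + 4y₁ + 2y₂ + 4y₃ + 2y₄ + 4y₅ + 2y₆ + 4y₇ + y₈] = 0.133333·(58.38) = 7.7840.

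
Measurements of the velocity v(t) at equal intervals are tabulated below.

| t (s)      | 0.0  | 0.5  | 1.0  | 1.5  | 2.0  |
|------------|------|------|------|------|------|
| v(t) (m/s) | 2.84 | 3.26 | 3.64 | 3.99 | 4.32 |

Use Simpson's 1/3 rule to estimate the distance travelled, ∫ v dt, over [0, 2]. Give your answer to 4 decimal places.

7.2400

h = 0.5, n = 4.
(h/3)·[y₀ + 4y₁ + 2y₂ + 4y₃ + y₄] = 0.166667·(43.44) = 7.2400.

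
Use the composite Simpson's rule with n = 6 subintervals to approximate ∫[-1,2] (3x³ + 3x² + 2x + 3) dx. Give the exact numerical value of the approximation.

h = (2 − (-1))/6 = 0.5.
Nodes x₀,…,x₆ = -1, -0.5, 0, 0.5, 1, 1.5, 2.
f(x) = 3x³ + 3x² + 2x + 3: f₀=1, f₁=2.375, f₂=3, f₃=5.125, f₄=11, f₅=22.875, f₆=43.
(h/3)·[f₀ + 4f₁ + 2f₂ + 4f₃ + 2f₄ + 4f₅ + f₆] = 0.166667·(193.5) = 32.25.

32.25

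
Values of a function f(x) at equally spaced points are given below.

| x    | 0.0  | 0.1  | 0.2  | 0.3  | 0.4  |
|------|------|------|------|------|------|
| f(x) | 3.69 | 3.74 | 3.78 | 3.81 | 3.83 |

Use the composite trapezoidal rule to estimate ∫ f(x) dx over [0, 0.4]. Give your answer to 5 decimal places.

h = 0.1, n = 4.
(h/2)·[y₀ + 2y₁ + 2y₂ + 2y₃ + y₄] = 0.05·(30.18) = 1.50900.

1.50900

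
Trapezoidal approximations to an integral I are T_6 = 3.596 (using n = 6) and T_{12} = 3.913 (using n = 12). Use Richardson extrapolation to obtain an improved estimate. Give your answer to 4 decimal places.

4.0187

R = (4·T_{12} − T_6) / 3 = (4·3.913 − 3.596)/3 = (12.056)/3 = 4.0187.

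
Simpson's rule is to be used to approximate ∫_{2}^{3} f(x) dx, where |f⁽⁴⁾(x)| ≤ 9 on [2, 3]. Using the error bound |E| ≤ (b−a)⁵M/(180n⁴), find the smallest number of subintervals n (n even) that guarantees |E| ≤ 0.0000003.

22

Need 9/(180n⁴) ≤ 0.0000003.
n⁴ ≥ 9/(180·0.0000003) = 166667 ⇒ n ≥ 20.2052, so the smallest even n is 22. (n must be even for Simpson's rule.)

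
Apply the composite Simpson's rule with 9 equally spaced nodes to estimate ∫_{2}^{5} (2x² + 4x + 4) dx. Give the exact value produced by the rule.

h = (5 − 2)/8 = 0.375.
Nodes x₀,…,x₈ = 2, 2.375, 2.75, 3.125, 3.5, 3.875, 4.25, 4.625, 5.
f(x) = 2x² + 4x + 4: f₀=20, f₁=24.78125, f₂=30.125, f₃=36.03125, f₄=42.5, f₅=49.53125, f₆=57.125, f₇=65.28125, f₈=74.
(h/3)·[f₀ + 4f₁ + 2f₂ + 4f₃ + 2f₄ + 4f₅ + 2f₆ + 4f₇ + f₈] = 0.125·(1056) = 132.

132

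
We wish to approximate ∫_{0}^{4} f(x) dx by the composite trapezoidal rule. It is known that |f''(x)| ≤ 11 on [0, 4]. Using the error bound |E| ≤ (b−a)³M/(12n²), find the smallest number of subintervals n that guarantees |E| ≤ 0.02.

55

Need 704/(12n²) ≤ 0.02.
n² ≥ 704/(12·0.02) = 2933.33 ⇒ n ≥ 54.1603, so the smallest n is 55.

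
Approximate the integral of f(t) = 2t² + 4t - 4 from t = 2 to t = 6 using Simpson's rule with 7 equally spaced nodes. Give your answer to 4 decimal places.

186.6667

h = (6 − 2)/6 = 0.666667.
Nodes t₀,…,t₆ = 2, 2.666667, 3.333333, 4, 4.666667, 5.333333, 6.
f(t) = 2t² + 4t - 4: f₀=12, f₁=20.888889, f₂=31.555556, f₃=44, f₄=58.222222, f₅=74.222222, f₆=92.
(h/3)·[f₀ + 4f₁ + 2f₂ + 4f₃ + 2f₄ + 4f₅ + f₆] = 0.222222·(840) = 186.6667.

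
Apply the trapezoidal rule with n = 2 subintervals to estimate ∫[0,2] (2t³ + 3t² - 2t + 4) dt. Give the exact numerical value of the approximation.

23

h = (2 − 0)/2 = 1.
Nodes t₀,…,t₂ = 0, 1, 2.
f(t) = 2t³ + 3t² - 2t + 4: f₀=4, f₁=7, f₂=28.
(h/2)·[f₀ + 2f₁ + f₂] = 0.5·(46) = 23.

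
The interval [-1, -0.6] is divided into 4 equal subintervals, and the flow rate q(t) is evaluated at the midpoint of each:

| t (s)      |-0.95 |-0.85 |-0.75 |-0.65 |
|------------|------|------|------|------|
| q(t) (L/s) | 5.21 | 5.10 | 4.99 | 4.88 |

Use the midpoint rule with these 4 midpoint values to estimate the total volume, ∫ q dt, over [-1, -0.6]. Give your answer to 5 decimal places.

h = 0.1, n = 4.
h·[y(m₁) + y(m₂) + y(m₃) + y(m₄)] = 0.1·(20.18) = 2.01800.

2.01800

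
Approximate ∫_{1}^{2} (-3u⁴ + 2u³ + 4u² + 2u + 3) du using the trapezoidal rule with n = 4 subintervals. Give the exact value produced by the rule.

h = (2 − 1)/4 = 0.25.
Nodes u₀,…,u₄ = 1, 1.25, 1.5, 1.75, 2.
f(u) = -3u⁴ + 2u³ + 4u² + 2u + 3: f₀=8, f₁=8.33203125, f₂=6.5625, f₃=1.33203125, f₄=-9.
(h/2)·[f₀ + 2f₁ + 2f₂ + 2f₃ + f₄] = 0.125·(31.453125) = 3.931640625.

3.931640625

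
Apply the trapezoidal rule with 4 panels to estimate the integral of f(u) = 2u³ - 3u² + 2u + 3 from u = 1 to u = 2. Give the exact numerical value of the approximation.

h = (2 − 1)/4 = 0.25.
Nodes u₀,…,u₄ = 1, 1.25, 1.5, 1.75, 2.
f(u) = 2u³ - 3u² + 2u + 3: f₀=4, f₁=4.71875, f₂=6, f₃=8.03125, f₄=11.
(h/2)·[f₀ + 2f₁ + 2f₂ + 2f₃ + f₄] = 0.125·(52.5) = 6.5625.

6.5625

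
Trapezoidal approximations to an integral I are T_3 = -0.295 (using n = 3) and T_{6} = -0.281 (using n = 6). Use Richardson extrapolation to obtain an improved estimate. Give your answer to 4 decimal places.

R = (4·T_{6} − T_3) / 3 = (4·(-0.281) − (-0.295))/3 = (-0.829)/3 = -0.2763.

-0.2763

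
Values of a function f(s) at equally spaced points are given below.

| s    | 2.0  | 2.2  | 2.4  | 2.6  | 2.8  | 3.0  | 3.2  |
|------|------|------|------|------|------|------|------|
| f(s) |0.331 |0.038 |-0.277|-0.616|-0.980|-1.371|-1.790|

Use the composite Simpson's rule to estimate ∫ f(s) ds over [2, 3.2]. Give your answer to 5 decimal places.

h = 0.2, n = 6.
(h/3)·[y₀ + 4y₁ + 2y₂ + 4y₃ + 2y₄ + 4y₅ + y₆] = 0.066667·(-11.769) = -0.78460.

-0.78460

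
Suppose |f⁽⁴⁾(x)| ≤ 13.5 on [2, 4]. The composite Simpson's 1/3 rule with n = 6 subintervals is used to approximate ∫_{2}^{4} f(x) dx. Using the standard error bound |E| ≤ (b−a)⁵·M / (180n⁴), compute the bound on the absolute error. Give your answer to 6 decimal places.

0.001852

|E| ≤ (2)⁵·13.5 / (180·6⁴) = 432/233280 = 0.001852.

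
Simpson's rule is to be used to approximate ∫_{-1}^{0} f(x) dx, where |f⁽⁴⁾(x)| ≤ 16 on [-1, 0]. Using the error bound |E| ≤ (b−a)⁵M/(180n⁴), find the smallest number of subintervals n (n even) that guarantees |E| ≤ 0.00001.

10

Need 16/(180n⁴) ≤ 0.00001.
n⁴ ≥ 16/(180·0.00001) = 8888.89 ⇒ n ≥ 9.7098, so the smallest even n is 10. (n must be even for Simpson's rule.)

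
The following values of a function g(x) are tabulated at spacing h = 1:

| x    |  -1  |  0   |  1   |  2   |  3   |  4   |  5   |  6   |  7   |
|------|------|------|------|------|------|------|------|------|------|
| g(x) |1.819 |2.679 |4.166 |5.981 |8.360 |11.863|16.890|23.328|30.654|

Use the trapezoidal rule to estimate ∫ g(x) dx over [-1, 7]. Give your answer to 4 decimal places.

h = 1, n = 8.
(h/2)·[y₀ + 2y₁ + 2y₂ + 2y₃ + 2y₄ + 2y₅ + 2y₆ + 2y₇ + y₈] = 0.5·(179.007) = 89.5035.

89.5035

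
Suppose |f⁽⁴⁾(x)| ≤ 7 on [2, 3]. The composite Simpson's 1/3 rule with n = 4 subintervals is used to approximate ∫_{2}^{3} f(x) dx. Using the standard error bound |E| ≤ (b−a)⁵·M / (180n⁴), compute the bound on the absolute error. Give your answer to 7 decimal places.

0.0001519

|E| ≤ (1)⁵·7 / (180·4⁴) = 7/46080 = 0.0001519.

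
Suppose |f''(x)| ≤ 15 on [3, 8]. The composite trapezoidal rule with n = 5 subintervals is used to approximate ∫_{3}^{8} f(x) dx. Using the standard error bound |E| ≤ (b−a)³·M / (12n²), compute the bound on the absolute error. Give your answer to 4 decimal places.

|E| ≤ (5)³·15 / (12·5²) = 1875/300 = 6.2500.

6.2500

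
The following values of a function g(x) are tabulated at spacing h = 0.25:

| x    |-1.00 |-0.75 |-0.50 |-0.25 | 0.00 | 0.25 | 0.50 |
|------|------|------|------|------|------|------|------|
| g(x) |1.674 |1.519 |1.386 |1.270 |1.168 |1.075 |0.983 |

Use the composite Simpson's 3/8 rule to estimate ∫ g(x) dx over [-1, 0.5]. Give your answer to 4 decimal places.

h = 0.25, n = 6.
(3h/8)·[y₀ + 3y₁ + 3y₂ + 2y₃ + 3y₄ + 3y₅ + y₆] = 0.09375·(20.641) = 1.9351.

1.9351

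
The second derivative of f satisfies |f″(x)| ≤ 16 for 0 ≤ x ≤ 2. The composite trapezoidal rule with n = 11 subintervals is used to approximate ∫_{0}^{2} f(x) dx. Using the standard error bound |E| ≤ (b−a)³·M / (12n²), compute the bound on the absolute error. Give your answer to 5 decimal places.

|E| ≤ (2)³·16 / (12·11²) = 128/1452 = 0.08815.

0.08815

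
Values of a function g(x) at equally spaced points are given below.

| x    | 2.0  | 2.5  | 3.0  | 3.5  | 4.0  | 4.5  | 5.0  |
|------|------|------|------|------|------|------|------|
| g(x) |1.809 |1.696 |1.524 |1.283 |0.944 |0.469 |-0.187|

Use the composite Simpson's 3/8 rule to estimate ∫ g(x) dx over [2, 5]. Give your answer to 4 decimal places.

h = 0.5, n = 6.
(3h/8)·[y₀ + 3y₁ + 3y₂ + 2y₃ + 3y₄ + 3y₅ + y₆] = 0.1875·(18.087) = 3.3913.

3.3913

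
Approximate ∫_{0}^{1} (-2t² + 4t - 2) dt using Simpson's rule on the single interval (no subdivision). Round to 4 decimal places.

S = (b−a)/6 · [f(0) + 4f(0.5) + f(1)] = 0.166667·[(-2) + 4·(-0.5) + 0] = -0.6667.

-0.6667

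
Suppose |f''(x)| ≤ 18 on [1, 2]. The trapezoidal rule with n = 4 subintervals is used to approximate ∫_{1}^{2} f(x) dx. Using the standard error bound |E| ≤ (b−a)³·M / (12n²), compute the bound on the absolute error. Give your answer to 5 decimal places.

|E| ≤ (1)³·18 / (12·4²) = 18/192 = 0.09375.

0.09375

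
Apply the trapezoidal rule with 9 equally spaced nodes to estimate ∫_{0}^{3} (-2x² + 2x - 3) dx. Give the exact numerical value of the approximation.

-18.140625

h = (3 − 0)/8 = 0.375.
Nodes x₀,…,x₈ = 0, 0.375, 0.75, 1.125, 1.5, 1.875, 2.25, 2.625, 3.
f(x) = -2x² + 2x - 3: f₀=-3, f₁=-2.53125, f₂=-2.625, f₃=-3.28125, f₄=-4.5, f₅=-6.28125, f₆=-8.625, f₇=-11.53125, f₈=-15.
(h/2)·[f₀ + 2f₁ + 2f₂ + 2f₃ + 2f₄ + 2f₅ + 2f₆ + 2f₇ + f₈] = 0.1875·(-96.75) = -18.140625.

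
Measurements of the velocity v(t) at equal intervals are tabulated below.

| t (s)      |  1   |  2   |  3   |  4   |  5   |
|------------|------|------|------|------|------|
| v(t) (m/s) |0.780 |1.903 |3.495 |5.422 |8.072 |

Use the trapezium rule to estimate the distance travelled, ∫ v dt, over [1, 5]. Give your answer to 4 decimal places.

15.2460

h = 1, n = 4.
(h/2)·[y₀ + 2y₁ + 2y₂ + 2y₃ + y₄] = 0.5·(30.492) = 15.2460.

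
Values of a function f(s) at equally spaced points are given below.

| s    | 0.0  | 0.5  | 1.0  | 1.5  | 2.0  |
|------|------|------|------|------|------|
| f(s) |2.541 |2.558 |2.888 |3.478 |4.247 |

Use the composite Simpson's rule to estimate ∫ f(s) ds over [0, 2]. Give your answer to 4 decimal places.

h = 0.5, n = 4.
(h/3)·[y₀ + 4y₁ + 2y₂ + 4y₃ + y₄] = 0.166667·(36.708) = 6.1180.

6.1180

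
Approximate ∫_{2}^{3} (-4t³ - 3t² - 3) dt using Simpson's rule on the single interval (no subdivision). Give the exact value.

S = (b−a)/6 · [f(2) + 4f(2.5) + f(3)] = 0.166667·[(-47) + 4·(-84.25) + (-138)] = -87.

-87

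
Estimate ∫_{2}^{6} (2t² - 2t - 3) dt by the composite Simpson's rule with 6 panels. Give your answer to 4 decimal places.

h = (6 − 2)/6 = 0.666667.
Nodes t₀,…,t₆ = 2, 2.666667, 3.333333, 4, 4.666667, 5.333333, 6.
f(t) = 2t² - 2t - 3: f₀=1, f₁=5.888889, f₂=12.555556, f₃=21, f₄=31.222222, f₅=43.222222, f₆=57.
(h/3)·[f₀ + 4f₁ + 2f₂ + 4f₃ + 2f₄ + 4f₅ + f₆] = 0.222222·(426) = 94.6667.

94.6667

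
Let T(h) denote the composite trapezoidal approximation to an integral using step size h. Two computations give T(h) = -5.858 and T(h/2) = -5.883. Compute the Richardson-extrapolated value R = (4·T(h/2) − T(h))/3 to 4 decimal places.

-5.8913

R = (4·T(h/2) − T(h)) / 3 = (4·(-5.883) − (-5.858))/3 = (-17.674)/3 = -5.8913.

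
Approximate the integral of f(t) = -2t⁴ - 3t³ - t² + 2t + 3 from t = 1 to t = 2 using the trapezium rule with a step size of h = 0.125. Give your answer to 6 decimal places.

h = (2 − 1)/8 = 0.125.
Nodes t₀,…,t₈ = 1, 1.125, 1.25, 1.375, 1.5, 1.625, 1.75, 1.875, 2.
f(t) = -2t⁴ - 3t³ - t² + 2t + 3: f₀=-1, f₁=-3.49072265625, f₂=-6.8046875, f₃=-11.08837890625, f₄=-16.5, f₅=-23.20947265625, f₆=-31.3984375, f₇=-41.26025390625, f₈=-53.
(h/2)·[f₀ + 2f₁ + 2f₂ + 2f₃ + 2f₄ + 2f₅ + 2f₆ + 2f₇ + f₈] = 0.0625·(-321.50390625) = -20.093994.

-20.093994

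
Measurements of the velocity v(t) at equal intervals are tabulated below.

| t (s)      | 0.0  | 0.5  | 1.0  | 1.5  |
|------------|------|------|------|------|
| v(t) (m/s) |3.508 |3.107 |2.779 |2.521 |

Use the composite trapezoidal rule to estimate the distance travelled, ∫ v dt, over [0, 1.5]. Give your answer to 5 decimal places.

4.45025

h = 0.5, n = 3.
(h/2)·[y₀ + 2y₁ + 2y₂ + y₃] = 0.25·(17.801) = 4.45025.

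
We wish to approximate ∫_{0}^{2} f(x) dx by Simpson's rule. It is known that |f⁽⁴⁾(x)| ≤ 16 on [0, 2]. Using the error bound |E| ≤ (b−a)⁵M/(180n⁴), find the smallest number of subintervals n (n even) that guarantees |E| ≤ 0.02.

Need 512/(180n⁴) ≤ 0.02.
n⁴ ≥ 512/(180·0.02) = 142.222 ⇒ n ≥ 3.4534, so the smallest even n is 4. (n must be even for Simpson's rule.)

4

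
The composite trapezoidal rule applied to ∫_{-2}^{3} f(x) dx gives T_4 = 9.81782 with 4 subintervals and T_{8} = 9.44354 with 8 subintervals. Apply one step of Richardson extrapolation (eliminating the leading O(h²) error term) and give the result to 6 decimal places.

R = (4·T_{8} − T_4) / 3 = (4·9.44354 − 9.81782)/3 = (27.95634)/3 = 9.318780.

9.318780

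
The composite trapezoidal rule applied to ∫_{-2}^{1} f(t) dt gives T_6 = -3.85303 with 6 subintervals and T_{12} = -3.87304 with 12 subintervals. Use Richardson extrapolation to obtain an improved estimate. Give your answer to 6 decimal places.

-3.879710

R = (4·T_{12} − T_6) / 3 = (4·(-3.87304) − (-3.85303))/3 = (-11.63913)/3 = -3.879710.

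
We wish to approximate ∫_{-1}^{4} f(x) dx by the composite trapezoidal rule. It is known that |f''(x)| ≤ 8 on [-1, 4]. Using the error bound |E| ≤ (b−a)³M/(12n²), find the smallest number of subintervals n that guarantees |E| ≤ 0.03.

Need 1000/(12n²) ≤ 0.03.
n² ≥ 1000/(12·0.03) = 2777.78 ⇒ n ≥ 52.7046, so the smallest n is 53.

53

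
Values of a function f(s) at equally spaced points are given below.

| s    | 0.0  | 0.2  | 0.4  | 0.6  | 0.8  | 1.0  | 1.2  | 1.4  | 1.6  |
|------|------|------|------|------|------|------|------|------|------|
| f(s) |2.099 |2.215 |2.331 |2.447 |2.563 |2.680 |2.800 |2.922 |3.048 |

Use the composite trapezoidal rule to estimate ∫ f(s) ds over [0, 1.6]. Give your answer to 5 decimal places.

4.10630

h = 0.2, n = 8.
(h/2)·[y₀ + 2y₁ + 2y₂ + 2y₃ + 2y₄ + 2y₅ + 2y₆ + 2y₇ + y₈] = 0.1·(41.063) = 4.10630.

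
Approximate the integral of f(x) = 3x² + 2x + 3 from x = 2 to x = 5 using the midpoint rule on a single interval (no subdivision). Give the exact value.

M = (b−a)·f(3.5) = 3·(46.75) = 140.25.

140.25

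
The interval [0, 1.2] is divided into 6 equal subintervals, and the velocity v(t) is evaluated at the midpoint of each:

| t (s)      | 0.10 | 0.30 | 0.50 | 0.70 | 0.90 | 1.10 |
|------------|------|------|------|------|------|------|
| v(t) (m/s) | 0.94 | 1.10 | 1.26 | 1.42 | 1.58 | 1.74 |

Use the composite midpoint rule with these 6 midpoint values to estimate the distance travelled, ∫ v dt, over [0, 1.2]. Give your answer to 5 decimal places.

h = 0.2, n = 6.
h·[y(m₁) + y(m₂) + y(m₃) + y(m₄) + y(m₅) + y(m₆)] = 0.2·(8.04) = 1.60800.

1.60800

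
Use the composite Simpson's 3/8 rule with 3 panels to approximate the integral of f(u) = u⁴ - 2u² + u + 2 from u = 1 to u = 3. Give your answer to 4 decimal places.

39.1852

h = (3 − 1)/3 = 0.666667.
Nodes u₀,…,u₃ = 1, 1.666667, 2.333333, 3.
f(u) = u⁴ - 2u² + u + 2: f₀=2, f₁=5.827160, f₂=23.086420, f₃=68.
(3h/8)·[f₀ + 3f₁ + 3f₂ + f₃] = 0.25·(156.740741) = 39.1852.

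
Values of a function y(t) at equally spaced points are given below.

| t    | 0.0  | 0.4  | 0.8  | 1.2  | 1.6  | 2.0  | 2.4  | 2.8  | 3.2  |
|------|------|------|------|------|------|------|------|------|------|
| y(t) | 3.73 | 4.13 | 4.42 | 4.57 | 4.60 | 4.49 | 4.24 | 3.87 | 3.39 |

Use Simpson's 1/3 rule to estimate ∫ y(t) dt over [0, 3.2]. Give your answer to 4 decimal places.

13.5840

h = 0.4, n = 8.
(h/3)·[y₀ + 4y₁ + 2y₂ + 4y₃ + 2y₄ + 4y₅ + 2y₆ + 4y₇ + y₈] = 0.133333·(101.88) = 13.5840.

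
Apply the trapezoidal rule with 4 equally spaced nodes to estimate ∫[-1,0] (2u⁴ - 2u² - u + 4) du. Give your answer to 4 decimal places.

h = (0 − (-1))/3 = 0.333333.
Nodes u₀,…,u₃ = -1, -0.666667, -0.333333, 0.
f(u) = 2u⁴ - 2u² - u + 4: f₀=5, f₁=4.172840, f₂=4.135802, f₃=4.
(h/2)·[f₀ + 2f₁ + 2f₂ + f₃] = 0.166667·(25.617284) = 4.2695.

4.2695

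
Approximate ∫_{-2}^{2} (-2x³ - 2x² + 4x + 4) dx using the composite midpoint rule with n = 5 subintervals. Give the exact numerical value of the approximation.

h = (2 − (-2))/5 = 0.8.
Midpoints m₁,…,m₅ = -1.6, -0.8, 0, 0.8, 1.6.
f(m₁)=0.672, f(m₂)=0.544, f(m₃)=4, f(m₄)=4.896, f(m₅)=-2.912.
h·[f(m₁) + f(m₂) + f(m₃) + f(m₄) + f(m₅)] = 0.8·(7.2) = 5.76.

5.76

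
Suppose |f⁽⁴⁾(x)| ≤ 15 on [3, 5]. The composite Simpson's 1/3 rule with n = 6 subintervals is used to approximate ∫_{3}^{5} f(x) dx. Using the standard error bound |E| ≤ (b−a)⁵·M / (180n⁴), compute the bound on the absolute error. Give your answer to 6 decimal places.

0.002058

|E| ≤ (2)⁵·15 / (180·6⁴) = 480/233280 = 0.002058.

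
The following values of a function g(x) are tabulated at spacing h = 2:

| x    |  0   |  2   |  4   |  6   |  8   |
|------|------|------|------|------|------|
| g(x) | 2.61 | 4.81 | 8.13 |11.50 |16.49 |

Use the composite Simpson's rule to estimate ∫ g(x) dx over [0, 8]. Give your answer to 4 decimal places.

67.0667

h = 2, n = 4.
(h/3)·[y₀ + 4y₁ + 2y₂ + 4y₃ + y₄] = 0.666667·(100.60) = 67.0667.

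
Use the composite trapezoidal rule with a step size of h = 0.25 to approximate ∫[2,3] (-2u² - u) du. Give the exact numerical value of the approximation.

-15.1875

h = (3 − 2)/4 = 0.25.
Nodes u₀,…,u₄ = 2, 2.25, 2.5, 2.75, 3.
f(u) = -2u² - u: f₀=-10, f₁=-12.375, f₂=-15, f₃=-17.875, f₄=-21.
(h/2)·[f₀ + 2f₁ + 2f₂ + 2f₃ + f₄] = 0.125·(-121.5) = -15.1875.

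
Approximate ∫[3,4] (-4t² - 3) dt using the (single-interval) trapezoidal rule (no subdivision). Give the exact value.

T = (b−a)/2 · [f(3) + f(4)] = 0.5·[(-39) + (-67)] = -53.

-53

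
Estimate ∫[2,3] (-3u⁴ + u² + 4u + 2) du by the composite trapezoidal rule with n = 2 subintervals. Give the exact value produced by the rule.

-112.96875

h = (3 − 2)/2 = 0.5.
Nodes u₀,…,u₂ = 2, 2.5, 3.
f(u) = -3u⁴ + u² + 4u + 2: f₀=-34, f₁=-98.9375, f₂=-220.
(h/2)·[f₀ + 2f₁ + f₂] = 0.25·(-451.875) = -112.96875.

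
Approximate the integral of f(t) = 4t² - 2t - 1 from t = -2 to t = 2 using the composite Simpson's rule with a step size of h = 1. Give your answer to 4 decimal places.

h = (2 − (-2))/4 = 1.
Nodes t₀,…,t₄ = -2, -1, 0, 1, 2.
f(t) = 4t² - 2t - 1: f₀=19, f₁=5, f₂=-1, f₃=1, f₄=11.
(h/3)·[f₀ + 4f₁ + 2f₂ + 4f₃ + f₄] = 0.333333·(52) = 17.3333.

17.3333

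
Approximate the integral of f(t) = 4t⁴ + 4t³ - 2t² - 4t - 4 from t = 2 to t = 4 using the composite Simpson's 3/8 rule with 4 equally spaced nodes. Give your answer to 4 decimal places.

h = (4 − 2)/3 = 0.666667.
Nodes t₀,…,t₃ = 2, 2.666667, 3.333333, 4.
f(t) = 4t⁴ + 4t³ - 2t² - 4t - 4: f₀=76, f₁=249.234568, f₂=602.419753, f₃=1228.
(3h/8)·[f₀ + 3f₁ + 3f₂ + f₃] = 0.25·(3858.962963) = 964.7407.

964.7407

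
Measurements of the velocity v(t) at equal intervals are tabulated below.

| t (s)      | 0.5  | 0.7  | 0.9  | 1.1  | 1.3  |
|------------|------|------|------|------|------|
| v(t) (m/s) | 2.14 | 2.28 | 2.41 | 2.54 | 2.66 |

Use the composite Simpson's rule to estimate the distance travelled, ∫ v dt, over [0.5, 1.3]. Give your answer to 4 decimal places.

h = 0.2, n = 4.
(h/3)·[y₀ + 4y₁ + 2y₂ + 4y₃ + y₄] = 0.066667·(28.90) = 1.9267.

1.9267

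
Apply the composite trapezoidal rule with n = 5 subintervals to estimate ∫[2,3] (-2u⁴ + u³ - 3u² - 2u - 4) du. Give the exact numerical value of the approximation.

h = (3 − 2)/5 = 0.2.
Nodes u₀,…,u₅ = 2, 2.2, 2.4, 2.6, 2.8, 3.
f(u) = -2u⁴ + u³ - 3u² - 2u - 4: f₀=-44, f₁=-59.1232, f₂=-78.6112, f₃=-103.2992, f₄=-134.0992, f₅=-172.
(h/2)·[f₀ + 2f₁ + 2f₂ + 2f₃ + 2f₄ + f₅] = 0.1·(-966.2656) = -96.62656.

-96.62656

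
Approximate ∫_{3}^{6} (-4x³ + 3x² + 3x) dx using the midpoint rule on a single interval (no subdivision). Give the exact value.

-870.75

M = (b−a)·f(4.5) = 3·(-290.25) = -870.75.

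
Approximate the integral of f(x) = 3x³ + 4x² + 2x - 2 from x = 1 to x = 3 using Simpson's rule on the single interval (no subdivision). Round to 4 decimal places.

S = (b−a)/6 · [f(1) + 4f(2) + f(3)] = 0.333333·[7 + 4·42 + 121] = 98.6667.

98.6667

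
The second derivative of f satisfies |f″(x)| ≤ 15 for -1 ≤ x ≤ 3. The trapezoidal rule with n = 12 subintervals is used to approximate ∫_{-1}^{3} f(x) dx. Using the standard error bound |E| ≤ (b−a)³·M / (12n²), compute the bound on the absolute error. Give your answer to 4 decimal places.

0.5556

|E| ≤ (4)³·15 / (12·12²) = 960/1728 = 0.5556.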